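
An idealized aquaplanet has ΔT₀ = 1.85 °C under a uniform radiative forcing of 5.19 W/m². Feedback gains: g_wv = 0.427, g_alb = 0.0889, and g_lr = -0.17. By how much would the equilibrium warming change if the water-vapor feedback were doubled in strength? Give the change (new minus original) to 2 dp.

5.32 °C

Original: g = 0.3459, ΔT = 1.85/(1−0.3459) = 2.8283 °C.
With doubled water-vapor: g' = 0.7729, ΔT' = 1.85/(1−0.7729) = 8.1462 °C.
Change = 8.1462 − 2.8283 = 5.32 °C.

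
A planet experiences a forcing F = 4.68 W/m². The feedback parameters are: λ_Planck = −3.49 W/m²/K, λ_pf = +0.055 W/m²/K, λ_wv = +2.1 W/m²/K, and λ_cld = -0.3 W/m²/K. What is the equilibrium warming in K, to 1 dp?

Net feedback parameter λ = (−3.49) + (+0.055) + (+2.1) + (-0.3) = -1.635 W/m²/K.
ΔT = −F/λ = −4.68/(-1.635) = 2.9 K.

2.9 K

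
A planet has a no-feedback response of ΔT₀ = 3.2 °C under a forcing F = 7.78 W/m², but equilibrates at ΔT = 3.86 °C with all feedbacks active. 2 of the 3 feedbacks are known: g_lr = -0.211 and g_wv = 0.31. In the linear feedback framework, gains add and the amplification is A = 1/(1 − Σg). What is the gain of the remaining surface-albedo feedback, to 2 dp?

Amplification A = ΔT/ΔT₀ = 3.86/3.2 = 1.206.
Total gain g = 1 − 1/A = 1 − 1/1.206 = 0.1708.
Known gains sum to -0.211 + 0.31 = 0.099.
g_alb = 0.1708 − 0.099 = 0.07.

0.07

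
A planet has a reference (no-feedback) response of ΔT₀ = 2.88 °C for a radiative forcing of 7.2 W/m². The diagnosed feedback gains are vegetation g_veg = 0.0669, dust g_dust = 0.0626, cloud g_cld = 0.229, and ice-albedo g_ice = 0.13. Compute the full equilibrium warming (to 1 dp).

5.6 °C

Total gain g = 0.0669 + 0.0626 + 0.229 + 0.13 = 0.4885.
Amplification A = 1/(1 − 0.4885) = 1.955.
ΔT = 2.88 × 1.955 = 5.6 °C.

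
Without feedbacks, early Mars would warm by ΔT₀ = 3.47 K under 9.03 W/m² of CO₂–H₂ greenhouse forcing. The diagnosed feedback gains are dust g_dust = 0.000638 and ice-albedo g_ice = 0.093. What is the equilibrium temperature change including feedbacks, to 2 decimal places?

3.83 K

Total gain g = 0.000638 + 0.093 = 0.093638.
Amplification A = 1/(1 − 0.093638) = 1.103.
ΔT = 3.47 × 1.103 = 3.83 K.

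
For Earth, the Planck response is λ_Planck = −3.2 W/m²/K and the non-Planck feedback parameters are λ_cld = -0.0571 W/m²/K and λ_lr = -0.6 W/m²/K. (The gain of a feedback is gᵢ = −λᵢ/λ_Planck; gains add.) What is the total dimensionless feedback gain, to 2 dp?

Convert to gains: g_cld = -0.0571/3.2 = -0.01784; g_lr = -0.6/3.2 = -0.1875.
Total gain g = -0.20534.

-0.21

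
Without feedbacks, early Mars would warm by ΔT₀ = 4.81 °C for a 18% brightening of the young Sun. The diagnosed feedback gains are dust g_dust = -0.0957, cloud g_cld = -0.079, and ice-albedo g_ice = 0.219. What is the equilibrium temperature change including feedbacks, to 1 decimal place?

5.0 °C

Total gain g = -0.0957 − 0.079 + 0.219 = 0.0443.
Amplification A = 1/(1 − 0.0443) = 1.046.
ΔT = 4.81 × 1.046 = 5.0 °C.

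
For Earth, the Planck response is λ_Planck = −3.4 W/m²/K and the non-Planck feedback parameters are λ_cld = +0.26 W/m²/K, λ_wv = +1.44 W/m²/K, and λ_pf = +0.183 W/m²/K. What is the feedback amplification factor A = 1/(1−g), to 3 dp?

2.241

Convert to gains: g_cld = 0.26/3.4 = 0.07647; g_wv = 1.44/3.4 = 0.4235; g_pf = 0.183/3.4 = 0.05382.
Total gain g = 0.55379.
A = 1/(1 − 0.55379) = 2.241.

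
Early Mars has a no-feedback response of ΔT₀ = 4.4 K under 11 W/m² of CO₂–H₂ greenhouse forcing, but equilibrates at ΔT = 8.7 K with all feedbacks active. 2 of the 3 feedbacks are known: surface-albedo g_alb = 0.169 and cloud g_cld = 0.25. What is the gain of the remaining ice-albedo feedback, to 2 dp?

Amplification A = ΔT/ΔT₀ = 8.7/4.4 = 1.977.
Total gain g = 1 − 1/A = 1 − 1/1.977 = 0.4942.
Known gains sum to 0.169 + 0.25 = 0.419.
g_ice = 0.4942 − 0.419 = 0.08.

0.08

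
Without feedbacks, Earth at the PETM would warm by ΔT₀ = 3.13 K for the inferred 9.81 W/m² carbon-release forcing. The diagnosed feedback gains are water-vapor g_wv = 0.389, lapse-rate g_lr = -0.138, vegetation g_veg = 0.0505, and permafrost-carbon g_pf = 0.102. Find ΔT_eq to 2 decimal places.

5.25 K

Total gain g = 0.389 − 0.138 + 0.0505 + 0.102 = 0.4035.
Amplification A = 1/(1 − 0.4035) = 1.676.
ΔT = 3.13 × 1.676 = 5.25 K.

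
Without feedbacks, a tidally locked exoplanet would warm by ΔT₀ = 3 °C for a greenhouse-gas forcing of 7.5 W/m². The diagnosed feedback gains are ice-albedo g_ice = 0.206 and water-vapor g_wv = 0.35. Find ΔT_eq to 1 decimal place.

Total gain g = 0.206 + 0.35 = 0.556.
Amplification A = 1/(1 − 0.556) = 2.252.
ΔT = 3 × 2.252 = 6.8 °C.

6.8 °C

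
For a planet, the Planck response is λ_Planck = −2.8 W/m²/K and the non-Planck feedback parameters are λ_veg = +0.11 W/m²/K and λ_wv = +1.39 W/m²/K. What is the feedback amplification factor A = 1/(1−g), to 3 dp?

Convert to gains: g_veg = 0.11/2.8 = 0.03929; g_wv = 1.39/2.8 = 0.4964.
Total gain g = 0.53569.
A = 1/(1 − 0.53569) = 2.154.

2.154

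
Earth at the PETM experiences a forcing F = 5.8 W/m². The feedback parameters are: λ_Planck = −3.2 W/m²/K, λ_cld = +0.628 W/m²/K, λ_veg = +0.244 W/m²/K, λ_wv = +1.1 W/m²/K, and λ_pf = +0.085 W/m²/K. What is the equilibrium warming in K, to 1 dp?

Net feedback parameter λ = (−3.2) + (+0.628) + (+0.244) + (+1.1) + (+0.085) = -1.143 W/m²/K.
ΔT = −F/λ = −5.8/(-1.143) = 5.1 K.

5.1 K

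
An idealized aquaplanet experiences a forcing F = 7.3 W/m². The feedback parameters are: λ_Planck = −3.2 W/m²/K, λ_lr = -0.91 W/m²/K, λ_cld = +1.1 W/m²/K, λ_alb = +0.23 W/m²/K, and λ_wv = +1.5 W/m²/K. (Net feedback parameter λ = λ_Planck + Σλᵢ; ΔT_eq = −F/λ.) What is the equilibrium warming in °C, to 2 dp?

Net feedback parameter λ = (−3.2) + (-0.91) + (+1.1) + (+0.23) + (+1.5) = -1.28 W/m²/K.
ΔT = −F/λ = −7.3/(-1.28) = 5.70 °C.

5.70 °C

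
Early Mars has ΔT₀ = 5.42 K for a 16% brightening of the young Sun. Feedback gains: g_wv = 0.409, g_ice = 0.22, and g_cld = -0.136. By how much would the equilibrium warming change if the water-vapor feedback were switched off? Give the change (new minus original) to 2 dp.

-4.77 K

Original: g = 0.493, ΔT = 5.42/(1−0.493) = 10.6903 K.
Without water-vapor: g' = 0.084, ΔT' = 5.42/(1−0.084) = 5.9170 K.
Change = 5.9170 − 10.6903 = -4.77 K.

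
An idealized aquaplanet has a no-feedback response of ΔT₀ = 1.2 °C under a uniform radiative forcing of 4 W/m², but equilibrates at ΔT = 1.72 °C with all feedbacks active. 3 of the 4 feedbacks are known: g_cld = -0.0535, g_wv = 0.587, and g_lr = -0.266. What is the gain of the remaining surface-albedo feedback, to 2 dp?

Amplification A = ΔT/ΔT₀ = 1.72/1.2 = 1.433.
Total gain g = 1 − 1/A = 1 − 1/1.433 = 0.3022.
Known gains sum to -0.0535 + 0.587 − 0.266 = 0.2675.
g_alb = 0.3022 − 0.2675 = 0.03.

0.03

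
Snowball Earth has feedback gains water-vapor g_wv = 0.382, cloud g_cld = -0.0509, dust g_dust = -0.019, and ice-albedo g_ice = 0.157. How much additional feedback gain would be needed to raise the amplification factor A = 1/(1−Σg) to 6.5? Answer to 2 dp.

0.38

Current total gain = 0.4691.
Target gain for A = 6.5: g* = 1 − 1/6.5 = 0.8462.
Additional gain needed = 0.8462 − 0.4691 = 0.38.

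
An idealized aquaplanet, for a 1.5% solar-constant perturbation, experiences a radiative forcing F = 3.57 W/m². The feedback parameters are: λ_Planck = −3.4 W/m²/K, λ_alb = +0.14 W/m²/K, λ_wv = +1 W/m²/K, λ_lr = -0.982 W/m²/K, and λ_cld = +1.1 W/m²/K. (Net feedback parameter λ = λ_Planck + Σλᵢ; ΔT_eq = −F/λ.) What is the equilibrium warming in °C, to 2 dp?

Net feedback parameter λ = (−3.4) + (+0.14) + (+1) + (-0.982) + (+1.1) = -2.142 W/m²/K.
ΔT = −F/λ = −3.57/(-2.142) = 1.67 °C.

1.67 °C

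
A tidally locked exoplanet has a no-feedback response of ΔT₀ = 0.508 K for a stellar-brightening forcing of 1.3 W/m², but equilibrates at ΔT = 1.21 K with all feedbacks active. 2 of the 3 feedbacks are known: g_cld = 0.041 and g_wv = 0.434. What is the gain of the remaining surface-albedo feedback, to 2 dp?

Amplification A = ΔT/ΔT₀ = 1.21/0.508 = 2.382.
Total gain g = 1 − 1/A = 1 − 1/2.382 = 0.5802.
Known gains sum to 0.041 + 0.434 = 0.475.
g_alb = 0.5802 − 0.475 = 0.11.

0.11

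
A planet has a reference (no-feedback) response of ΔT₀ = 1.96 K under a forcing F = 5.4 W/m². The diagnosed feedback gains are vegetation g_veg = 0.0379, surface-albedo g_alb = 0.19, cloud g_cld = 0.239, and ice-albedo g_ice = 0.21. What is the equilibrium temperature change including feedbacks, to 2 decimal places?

6.07 K

Total gain g = 0.0379 + 0.19 + 0.239 + 0.21 = 0.6769.
Amplification A = 1/(1 − 0.6769) = 3.095.
ΔT = 1.96 × 3.095 = 6.07 K.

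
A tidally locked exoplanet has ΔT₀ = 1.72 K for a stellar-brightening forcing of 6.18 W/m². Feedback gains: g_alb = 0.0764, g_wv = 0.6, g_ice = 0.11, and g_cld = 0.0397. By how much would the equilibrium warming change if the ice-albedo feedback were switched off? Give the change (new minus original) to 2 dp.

-3.83 K

Original: g = 0.8261, ΔT = 1.72/(1−0.8261) = 9.8907 K.
Without ice-albedo: g' = 0.7161, ΔT' = 1.72/(1−0.7161) = 6.0585 K.
Change = 6.0585 − 9.8907 = -3.83 K.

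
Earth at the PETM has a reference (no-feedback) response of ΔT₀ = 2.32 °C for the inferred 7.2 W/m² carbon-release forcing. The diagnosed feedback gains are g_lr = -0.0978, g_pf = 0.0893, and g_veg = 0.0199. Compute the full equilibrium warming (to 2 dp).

Total gain g = -0.0978 + 0.0893 + 0.0199 = 0.0114.
Amplification A = 1/(1 − 0.0114) = 1.012.
ΔT = 2.32 × 1.012 = 2.35 °C.

2.35 °C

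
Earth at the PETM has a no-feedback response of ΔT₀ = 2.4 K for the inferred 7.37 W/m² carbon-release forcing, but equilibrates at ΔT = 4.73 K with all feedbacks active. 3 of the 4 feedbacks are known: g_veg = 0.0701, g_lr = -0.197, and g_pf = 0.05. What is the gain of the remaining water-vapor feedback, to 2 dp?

0.57

Amplification A = ΔT/ΔT₀ = 4.73/2.4 = 1.971.
Total gain g = 1 − 1/A = 1 − 1/1.971 = 0.4926.
Known gains sum to 0.0701 − 0.197 + 0.05 = -0.0769.
g_wv = 0.4926 + 0.0769 = 0.57.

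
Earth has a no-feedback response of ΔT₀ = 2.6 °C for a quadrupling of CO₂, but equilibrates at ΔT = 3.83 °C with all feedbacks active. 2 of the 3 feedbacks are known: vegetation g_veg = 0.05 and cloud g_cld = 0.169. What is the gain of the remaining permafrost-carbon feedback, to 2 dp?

Amplification A = ΔT/ΔT₀ = 3.83/2.6 = 1.473.
Total gain g = 1 − 1/A = 1 − 1/1.473 = 0.3211.
Known gains sum to 0.05 + 0.169 = 0.219.
g_pf = 0.3211 − 0.219 = 0.10.

0.10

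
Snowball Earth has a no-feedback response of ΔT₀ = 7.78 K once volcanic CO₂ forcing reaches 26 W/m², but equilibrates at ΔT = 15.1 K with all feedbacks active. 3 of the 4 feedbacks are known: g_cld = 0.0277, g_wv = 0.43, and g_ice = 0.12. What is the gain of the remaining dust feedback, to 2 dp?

-0.09

Amplification A = ΔT/ΔT₀ = 15.1/7.78 = 1.941.
Total gain g = 1 − 1/A = 1 − 1/1.941 = 0.4848.
Known gains sum to 0.0277 + 0.43 + 0.12 = 0.5777.
g_dust = 0.4848 − 0.5777 = -0.09.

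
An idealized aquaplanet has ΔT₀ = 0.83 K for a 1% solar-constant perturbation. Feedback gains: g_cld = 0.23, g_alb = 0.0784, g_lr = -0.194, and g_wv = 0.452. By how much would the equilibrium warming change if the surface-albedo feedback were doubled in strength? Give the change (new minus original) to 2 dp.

Original: g = 0.5664, ΔT = 0.83/(1−0.5664) = 1.9142 K.
With doubled surface-albedo: g' = 0.6448, ΔT' = 0.83/(1−0.6448) = 2.3367 K.
Change = 2.3367 − 1.9142 = 0.42 K.

0.42 K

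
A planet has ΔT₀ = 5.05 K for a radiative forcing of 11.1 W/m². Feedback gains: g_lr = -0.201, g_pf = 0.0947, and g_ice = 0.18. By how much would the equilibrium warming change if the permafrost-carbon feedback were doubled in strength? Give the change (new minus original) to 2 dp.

0.62 K

Original: g = 0.0737, ΔT = 5.05/(1−0.0737) = 5.4518 K.
With doubled permafrost-carbon: g' = 0.1684, ΔT' = 5.05/(1−0.1684) = 6.0726 K.
Change = 6.0726 − 5.4518 = 0.62 K.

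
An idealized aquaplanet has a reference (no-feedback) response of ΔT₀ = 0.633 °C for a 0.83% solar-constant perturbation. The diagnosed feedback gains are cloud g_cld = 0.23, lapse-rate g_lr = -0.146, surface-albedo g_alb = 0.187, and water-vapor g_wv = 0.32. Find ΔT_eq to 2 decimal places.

1.55 °C

Total gain g = 0.23 − 0.146 + 0.187 + 0.32 = 0.591.
Amplification A = 1/(1 − 0.591) = 2.445.
ΔT = 0.633 × 2.445 = 1.55 °C.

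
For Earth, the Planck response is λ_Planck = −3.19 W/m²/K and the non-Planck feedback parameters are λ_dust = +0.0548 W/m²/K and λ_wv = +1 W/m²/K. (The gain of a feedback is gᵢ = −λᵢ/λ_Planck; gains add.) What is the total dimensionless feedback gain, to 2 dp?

0.33

Convert to gains: g_dust = 0.0548/3.19 = 0.01718; g_wv = 1/3.19 = 0.3135.
Total gain g = 0.33068.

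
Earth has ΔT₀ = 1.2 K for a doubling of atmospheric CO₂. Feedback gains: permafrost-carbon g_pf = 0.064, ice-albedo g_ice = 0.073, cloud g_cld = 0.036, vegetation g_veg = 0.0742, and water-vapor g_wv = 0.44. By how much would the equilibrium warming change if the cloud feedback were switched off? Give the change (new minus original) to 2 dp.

Original: g = 0.6872, ΔT = 1.2/(1−0.6872) = 3.8363 K.
Without cloud: g' = 0.6512, ΔT' = 1.2/(1−0.6512) = 3.4404 K.
Change = 3.4404 − 3.8363 = -0.40 K.

-0.40 K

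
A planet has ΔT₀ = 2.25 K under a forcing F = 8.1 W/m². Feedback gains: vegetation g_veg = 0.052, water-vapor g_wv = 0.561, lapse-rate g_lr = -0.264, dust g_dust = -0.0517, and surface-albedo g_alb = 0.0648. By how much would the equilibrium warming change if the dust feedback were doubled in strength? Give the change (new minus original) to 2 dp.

Original: g = 0.3621, ΔT = 2.25/(1−0.3621) = 3.5272 K.
With doubled dust: g' = 0.3104, ΔT' = 2.25/(1−0.3104) = 3.2628 K.
Change = 3.2628 − 3.5272 = -0.26 K.

-0.26 K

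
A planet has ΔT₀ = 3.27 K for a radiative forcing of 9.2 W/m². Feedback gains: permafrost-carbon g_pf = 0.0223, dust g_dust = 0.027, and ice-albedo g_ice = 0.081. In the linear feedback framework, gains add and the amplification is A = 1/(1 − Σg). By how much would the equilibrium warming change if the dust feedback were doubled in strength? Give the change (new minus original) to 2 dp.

0.12 K

Original: g = 0.1303, ΔT = 3.27/(1−0.1303) = 3.7599 K.
With doubled dust: g' = 0.1573, ΔT' = 3.27/(1−0.1573) = 3.8804 K.
Change = 3.8804 − 3.7599 = 0.12 K.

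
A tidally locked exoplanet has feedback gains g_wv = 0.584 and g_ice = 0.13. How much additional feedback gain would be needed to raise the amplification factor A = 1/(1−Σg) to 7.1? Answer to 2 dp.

Current total gain = 0.714.
Target gain for A = 7.1: g* = 1 − 1/7.1 = 0.8592.
Additional gain needed = 0.8592 − 0.714 = 0.15.

0.15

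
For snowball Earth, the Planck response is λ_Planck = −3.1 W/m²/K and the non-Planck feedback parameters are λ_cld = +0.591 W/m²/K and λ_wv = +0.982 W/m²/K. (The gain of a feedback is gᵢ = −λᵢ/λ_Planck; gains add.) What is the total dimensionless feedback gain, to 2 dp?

0.51

Convert to gains: g_cld = 0.591/3.1 = 0.1906; g_wv = 0.982/3.1 = 0.3168.
Total gain g = 0.5074.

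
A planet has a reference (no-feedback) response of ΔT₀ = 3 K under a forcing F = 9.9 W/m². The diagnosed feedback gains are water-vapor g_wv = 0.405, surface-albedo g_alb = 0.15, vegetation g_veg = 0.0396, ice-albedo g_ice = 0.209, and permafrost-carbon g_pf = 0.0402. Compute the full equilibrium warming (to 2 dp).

Total gain g = 0.405 + 0.15 + 0.0396 + 0.209 + 0.0402 = 0.8438.
Amplification A = 1/(1 − 0.8438) = 6.402.
ΔT = 3 × 6.402 = 19.21 K.

19.21 K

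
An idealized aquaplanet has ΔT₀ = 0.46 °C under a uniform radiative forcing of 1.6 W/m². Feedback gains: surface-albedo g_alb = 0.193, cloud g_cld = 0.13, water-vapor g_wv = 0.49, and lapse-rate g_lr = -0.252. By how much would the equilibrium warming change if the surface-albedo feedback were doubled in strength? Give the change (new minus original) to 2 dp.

0.82 °C

Original: g = 0.561, ΔT = 0.46/(1−0.561) = 1.0478 °C.
With doubled surface-albedo: g' = 0.754, ΔT' = 0.46/(1−0.754) = 1.8699 °C.
Change = 1.8699 − 1.0478 = 0.82 °C.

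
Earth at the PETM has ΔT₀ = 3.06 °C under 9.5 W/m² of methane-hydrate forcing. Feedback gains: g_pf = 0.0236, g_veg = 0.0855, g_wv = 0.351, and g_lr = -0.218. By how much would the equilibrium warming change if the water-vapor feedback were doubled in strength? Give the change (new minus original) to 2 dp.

Original: g = 0.2421, ΔT = 3.06/(1−0.2421) = 4.0375 °C.
With doubled water-vapor: g' = 0.5931, ΔT' = 3.06/(1−0.5931) = 7.5203 °C.
Change = 7.5203 − 4.0375 = 3.48 °C.

3.48 °C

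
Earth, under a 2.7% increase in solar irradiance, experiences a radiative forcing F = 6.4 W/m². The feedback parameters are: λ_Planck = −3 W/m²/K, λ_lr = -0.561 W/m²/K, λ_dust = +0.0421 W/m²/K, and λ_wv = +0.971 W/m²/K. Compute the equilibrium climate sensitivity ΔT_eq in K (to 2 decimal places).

2.51 K

Net feedback parameter λ = (−3) + (-0.561) + (+0.0421) + (+0.971) = -2.5479 W/m²/K.
ΔT = −F/λ = −6.4/(-2.5479) = 2.51 K.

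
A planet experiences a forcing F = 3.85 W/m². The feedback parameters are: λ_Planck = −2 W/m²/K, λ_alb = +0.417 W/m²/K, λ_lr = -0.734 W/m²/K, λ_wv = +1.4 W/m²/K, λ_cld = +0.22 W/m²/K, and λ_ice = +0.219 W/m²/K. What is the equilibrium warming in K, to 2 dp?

Net feedback parameter λ = (−2) + (+0.417) + (-0.734) + (+1.4) + (+0.22) + (+0.219) = -0.478 W/m²/K.
ΔT = −F/λ = −3.85/(-0.478) = 8.05 K.

8.05 K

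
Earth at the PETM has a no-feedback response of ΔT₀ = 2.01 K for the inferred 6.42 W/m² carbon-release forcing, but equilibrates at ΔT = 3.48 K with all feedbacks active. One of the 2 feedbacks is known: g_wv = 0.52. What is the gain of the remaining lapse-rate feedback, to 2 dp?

-0.10

Amplification A = ΔT/ΔT₀ = 3.48/2.01 = 1.731.
Total gain g = 1 − 1/A = 1 − 1/1.731 = 0.4223.
The known gain is 0.52.
g_lr = 0.4223 − 0.52 = -0.10.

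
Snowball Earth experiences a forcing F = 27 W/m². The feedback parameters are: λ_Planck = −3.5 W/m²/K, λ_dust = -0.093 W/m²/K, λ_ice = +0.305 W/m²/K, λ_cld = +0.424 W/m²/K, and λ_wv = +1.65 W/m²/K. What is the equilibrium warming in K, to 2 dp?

22.24 K

Net feedback parameter λ = (−3.5) + (-0.093) + (+0.305) + (+0.424) + (+1.65) = -1.214 W/m²/K.
ΔT = −F/λ = −27/(-1.214) = 22.24 K.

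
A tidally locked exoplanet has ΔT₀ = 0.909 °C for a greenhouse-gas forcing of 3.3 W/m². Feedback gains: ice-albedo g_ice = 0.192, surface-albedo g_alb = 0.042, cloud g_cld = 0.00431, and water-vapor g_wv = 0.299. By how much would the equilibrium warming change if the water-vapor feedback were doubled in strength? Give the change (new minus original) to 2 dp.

Original: g = 0.53731, ΔT = 0.909/(1−0.53731) = 1.9646 °C.
With doubled water-vapor: g' = 0.83631, ΔT' = 0.909/(1−0.83631) = 5.5532 °C.
Change = 5.5532 − 1.9646 = 3.59 °C.

3.59 °C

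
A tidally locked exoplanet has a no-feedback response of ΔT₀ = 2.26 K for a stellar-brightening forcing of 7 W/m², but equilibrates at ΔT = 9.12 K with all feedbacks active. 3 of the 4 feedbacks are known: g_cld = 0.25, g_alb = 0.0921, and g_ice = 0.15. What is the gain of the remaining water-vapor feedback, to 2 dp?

0.26

Amplification A = ΔT/ΔT₀ = 9.12/2.26 = 4.035.
Total gain g = 1 − 1/A = 1 − 1/4.035 = 0.7522.
Known gains sum to 0.25 + 0.0921 + 0.15 = 0.4921.
g_wv = 0.7522 − 0.4921 = 0.26.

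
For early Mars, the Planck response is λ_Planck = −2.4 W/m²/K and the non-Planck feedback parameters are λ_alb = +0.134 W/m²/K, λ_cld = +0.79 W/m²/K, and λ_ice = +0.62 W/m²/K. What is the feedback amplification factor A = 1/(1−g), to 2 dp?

2.80

Convert to gains: g_alb = 0.134/2.4 = 0.05583; g_cld = 0.79/2.4 = 0.3292; g_ice = 0.62/2.4 = 0.2583.
Total gain g = 0.64333.
A = 1/(1 − 0.64333) = 2.80.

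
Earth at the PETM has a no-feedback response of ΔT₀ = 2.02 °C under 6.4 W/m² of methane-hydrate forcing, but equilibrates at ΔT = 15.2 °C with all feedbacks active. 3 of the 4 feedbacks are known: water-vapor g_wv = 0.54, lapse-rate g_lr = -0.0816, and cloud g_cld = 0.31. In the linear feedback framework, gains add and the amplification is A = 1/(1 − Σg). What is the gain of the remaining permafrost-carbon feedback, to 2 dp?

0.10

Amplification A = ΔT/ΔT₀ = 15.2/2.02 = 7.525.
Total gain g = 1 − 1/A = 1 − 1/7.525 = 0.8671.
Known gains sum to 0.54 − 0.0816 + 0.31 = 0.7684.
g_pf = 0.8671 − 0.7684 = 0.10.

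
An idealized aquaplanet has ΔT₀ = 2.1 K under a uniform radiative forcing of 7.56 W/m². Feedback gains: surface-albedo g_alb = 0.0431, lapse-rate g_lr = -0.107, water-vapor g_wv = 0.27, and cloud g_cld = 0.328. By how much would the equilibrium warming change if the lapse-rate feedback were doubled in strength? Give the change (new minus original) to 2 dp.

-0.84 K

Original: g = 0.5341, ΔT = 2.1/(1−0.5341) = 4.5074 K.
With doubled lapse-rate: g' = 0.4271, ΔT' = 2.1/(1−0.4271) = 3.6656 K.
Change = 3.6656 − 4.5074 = -0.84 K.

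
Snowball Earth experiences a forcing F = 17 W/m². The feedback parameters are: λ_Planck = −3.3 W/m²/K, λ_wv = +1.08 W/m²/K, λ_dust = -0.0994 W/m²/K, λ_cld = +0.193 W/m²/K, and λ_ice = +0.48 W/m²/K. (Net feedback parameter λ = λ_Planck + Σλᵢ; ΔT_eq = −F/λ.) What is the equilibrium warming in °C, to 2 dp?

10.33 °C

Net feedback parameter λ = (−3.3) + (+1.08) + (-0.0994) + (+0.193) + (+0.48) = -1.6464 W/m²/K.
ΔT = −F/λ = −17/(-1.6464) = 10.33 °C.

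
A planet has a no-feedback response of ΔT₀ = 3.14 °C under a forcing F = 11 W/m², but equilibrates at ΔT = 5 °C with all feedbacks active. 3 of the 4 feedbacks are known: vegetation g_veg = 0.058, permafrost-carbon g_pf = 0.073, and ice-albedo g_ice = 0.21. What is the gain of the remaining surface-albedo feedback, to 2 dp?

0.03

Amplification A = ΔT/ΔT₀ = 5/3.14 = 1.592.
Total gain g = 1 − 1/A = 1 − 1/1.592 = 0.3719.
Known gains sum to 0.058 + 0.073 + 0.21 = 0.341.
g_alb = 0.3719 − 0.341 = 0.03.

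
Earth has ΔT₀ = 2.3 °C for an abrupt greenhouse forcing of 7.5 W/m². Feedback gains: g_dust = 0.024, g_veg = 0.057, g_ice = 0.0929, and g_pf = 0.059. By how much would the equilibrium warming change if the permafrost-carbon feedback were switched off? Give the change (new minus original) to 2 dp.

-0.21 °C

Original: g = 0.2329, ΔT = 2.3/(1−0.2329) = 2.9983 °C.
Without permafrost-carbon: g' = 0.1739, ΔT' = 2.3/(1−0.1739) = 2.7842 °C.
Change = 2.7842 − 2.9983 = -0.21 °C.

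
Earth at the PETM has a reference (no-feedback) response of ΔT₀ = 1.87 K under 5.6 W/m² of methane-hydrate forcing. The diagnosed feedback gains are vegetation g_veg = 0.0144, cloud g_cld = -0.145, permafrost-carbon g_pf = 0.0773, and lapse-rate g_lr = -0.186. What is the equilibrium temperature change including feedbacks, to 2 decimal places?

Total gain g = 0.0144 − 0.145 + 0.0773 − 0.186 = -0.2393.
Amplification A = 1/(1 + 0.2393) = 0.8069.
ΔT = 1.87 × 0.8069 = 1.51 K.

1.51 K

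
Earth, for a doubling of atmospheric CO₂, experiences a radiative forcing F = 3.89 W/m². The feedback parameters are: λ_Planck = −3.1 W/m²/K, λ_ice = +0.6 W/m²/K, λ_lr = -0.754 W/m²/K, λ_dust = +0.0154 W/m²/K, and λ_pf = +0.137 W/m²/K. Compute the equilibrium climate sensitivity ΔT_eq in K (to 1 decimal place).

Net feedback parameter λ = (−3.1) + (+0.6) + (-0.754) + (+0.0154) + (+0.137) = -3.1016 W/m²/K.
ΔT = −F/λ = −3.89/(-3.1016) = 1.3 K.

1.3 K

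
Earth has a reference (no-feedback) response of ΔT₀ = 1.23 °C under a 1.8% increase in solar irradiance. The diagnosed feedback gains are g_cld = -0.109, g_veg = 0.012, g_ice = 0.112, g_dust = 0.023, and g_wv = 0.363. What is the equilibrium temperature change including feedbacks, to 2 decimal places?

2.05 °C

Total gain g = -0.109 + 0.012 + 0.112 + 0.023 + 0.363 = 0.401.
Amplification A = 1/(1 − 0.401) = 1.669.
ΔT = 1.23 × 1.669 = 2.05 °C.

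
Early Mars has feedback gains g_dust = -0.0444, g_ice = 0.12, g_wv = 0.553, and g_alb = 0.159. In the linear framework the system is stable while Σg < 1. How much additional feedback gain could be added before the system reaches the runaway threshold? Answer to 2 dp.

0.21

Current total gain = -0.0444 + 0.12 + 0.553 + 0.159 = 0.7876.
Margin to runaway = 1 − 0.7876 = 0.21.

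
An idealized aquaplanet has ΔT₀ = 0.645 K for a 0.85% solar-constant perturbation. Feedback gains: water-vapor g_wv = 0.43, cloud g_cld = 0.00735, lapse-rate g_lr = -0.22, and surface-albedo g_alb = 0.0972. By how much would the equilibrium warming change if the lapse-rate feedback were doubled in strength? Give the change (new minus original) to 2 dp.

Original: g = 0.31455, ΔT = 0.645/(1−0.31455) = 0.9410 K.
With doubled lapse-rate: g' = 0.09455, ΔT' = 0.645/(1−0.09455) = 0.7124 K.
Change = 0.7124 − 0.9410 = -0.23 K.

-0.23 K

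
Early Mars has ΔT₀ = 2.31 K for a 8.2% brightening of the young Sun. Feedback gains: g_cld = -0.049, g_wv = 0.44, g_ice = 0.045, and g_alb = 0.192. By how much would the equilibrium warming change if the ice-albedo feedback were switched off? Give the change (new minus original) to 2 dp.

-0.67 K

Original: g = 0.628, ΔT = 2.31/(1−0.628) = 6.2097 K.
Without ice-albedo: g' = 0.583, ΔT' = 2.31/(1−0.583) = 5.5396 K.
Change = 5.5396 − 6.2097 = -0.67 K.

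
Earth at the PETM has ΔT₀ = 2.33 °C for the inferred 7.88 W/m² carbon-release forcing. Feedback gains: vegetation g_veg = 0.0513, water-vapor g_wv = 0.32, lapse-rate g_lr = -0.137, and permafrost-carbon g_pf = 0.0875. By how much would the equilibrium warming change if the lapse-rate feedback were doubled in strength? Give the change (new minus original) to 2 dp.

Original: g = 0.3218, ΔT = 2.33/(1−0.3218) = 3.4356 °C.
With doubled lapse-rate: g' = 0.1848, ΔT' = 2.33/(1−0.1848) = 2.8582 °C.
Change = 2.8582 − 3.4356 = -0.58 °C.

-0.58 °C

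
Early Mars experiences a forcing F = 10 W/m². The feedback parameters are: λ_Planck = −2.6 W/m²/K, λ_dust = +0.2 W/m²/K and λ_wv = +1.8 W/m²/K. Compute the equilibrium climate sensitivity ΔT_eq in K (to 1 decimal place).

Net feedback parameter λ = (−2.6) + (+0.2) + (+1.8) = -0.6 W/m²/K.
ΔT = −F/λ = −10/(-0.6) = 16.7 K.

16.7 K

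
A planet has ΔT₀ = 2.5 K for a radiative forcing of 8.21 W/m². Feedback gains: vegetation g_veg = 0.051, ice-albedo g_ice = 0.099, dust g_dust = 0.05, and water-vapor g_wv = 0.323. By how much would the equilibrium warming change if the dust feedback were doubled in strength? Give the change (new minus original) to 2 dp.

Original: g = 0.523, ΔT = 2.5/(1−0.523) = 5.2411 K.
With doubled dust: g' = 0.573, ΔT' = 2.5/(1−0.573) = 5.8548 K.
Change = 5.8548 − 5.2411 = 0.61 K.

0.61 K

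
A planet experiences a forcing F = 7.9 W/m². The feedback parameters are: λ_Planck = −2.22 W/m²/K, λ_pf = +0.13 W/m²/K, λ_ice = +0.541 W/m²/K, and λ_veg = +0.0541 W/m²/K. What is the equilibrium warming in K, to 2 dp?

5.28 K

Net feedback parameter λ = (−2.22) + (+0.13) + (+0.541) + (+0.0541) = -1.4949 W/m²/K.
ΔT = −F/λ = −7.9/(-1.4949) = 5.28 K.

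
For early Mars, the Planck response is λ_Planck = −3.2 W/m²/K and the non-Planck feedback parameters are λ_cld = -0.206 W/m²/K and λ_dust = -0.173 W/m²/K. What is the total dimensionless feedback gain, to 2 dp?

-0.12

Convert to gains: g_cld = -0.206/3.2 = -0.06437; g_dust = -0.173/3.2 = -0.05406.
Total gain g = -0.11843.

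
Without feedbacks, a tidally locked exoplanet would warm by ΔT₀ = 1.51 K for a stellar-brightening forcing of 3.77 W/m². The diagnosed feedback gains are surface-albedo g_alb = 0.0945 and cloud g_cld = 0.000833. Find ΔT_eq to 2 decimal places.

Total gain g = 0.0945 + 0.000833 = 0.095333.
Amplification A = 1/(1 − 0.095333) = 1.105.
ΔT = 1.51 × 1.105 = 1.67 K.

1.67 K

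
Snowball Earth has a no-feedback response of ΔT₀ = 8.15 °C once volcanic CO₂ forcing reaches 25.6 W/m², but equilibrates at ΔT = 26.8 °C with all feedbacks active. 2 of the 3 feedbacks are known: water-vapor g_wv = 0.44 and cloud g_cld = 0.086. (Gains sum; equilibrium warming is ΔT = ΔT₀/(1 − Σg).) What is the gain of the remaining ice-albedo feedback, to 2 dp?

Amplification A = ΔT/ΔT₀ = 26.8/8.15 = 3.288.
Total gain g = 1 − 1/A = 1 − 1/3.288 = 0.6959.
Known gains sum to 0.44 + 0.086 = 0.526.
g_ice = 0.6959 − 0.526 = 0.17.

0.17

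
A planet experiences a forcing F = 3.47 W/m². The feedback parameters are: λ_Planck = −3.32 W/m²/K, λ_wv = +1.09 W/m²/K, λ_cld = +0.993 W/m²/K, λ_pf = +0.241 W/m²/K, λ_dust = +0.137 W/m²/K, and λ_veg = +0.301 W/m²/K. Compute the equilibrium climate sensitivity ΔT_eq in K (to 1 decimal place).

Net feedback parameter λ = (−3.32) + (+1.09) + (+0.993) + (+0.241) + (+0.137) + (+0.301) = -0.558 W/m²/K.
ΔT = −F/λ = −3.47/(-0.558) = 6.2 K.

6.2 K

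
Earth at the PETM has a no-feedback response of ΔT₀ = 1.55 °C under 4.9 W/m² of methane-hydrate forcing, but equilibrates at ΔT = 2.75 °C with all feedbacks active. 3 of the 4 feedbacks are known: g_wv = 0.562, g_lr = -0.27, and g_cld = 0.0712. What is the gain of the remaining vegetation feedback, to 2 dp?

0.07

Amplification A = ΔT/ΔT₀ = 2.75/1.55 = 1.774.
Total gain g = 1 − 1/A = 1 − 1/1.774 = 0.4363.
Known gains sum to 0.562 − 0.27 + 0.0712 = 0.3632.
g_veg = 0.4363 − 0.3632 = 0.07.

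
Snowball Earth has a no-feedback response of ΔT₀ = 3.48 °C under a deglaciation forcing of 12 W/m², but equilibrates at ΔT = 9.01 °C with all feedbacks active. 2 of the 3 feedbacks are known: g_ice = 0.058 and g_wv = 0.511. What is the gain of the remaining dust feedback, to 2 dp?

0.04

Amplification A = ΔT/ΔT₀ = 9.01/3.48 = 2.589.
Total gain g = 1 − 1/A = 1 − 1/2.589 = 0.6138.
Known gains sum to 0.058 + 0.511 = 0.569.
g_dust = 0.6138 − 0.569 = 0.04.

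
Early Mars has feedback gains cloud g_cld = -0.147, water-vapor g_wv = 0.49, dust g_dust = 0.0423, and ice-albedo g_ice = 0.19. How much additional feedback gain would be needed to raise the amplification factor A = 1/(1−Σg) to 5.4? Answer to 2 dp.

Current total gain = 0.5753.
Target gain for A = 5.4: g* = 1 − 1/5.4 = 0.8148.
Additional gain needed = 0.8148 − 0.5753 = 0.24.

0.24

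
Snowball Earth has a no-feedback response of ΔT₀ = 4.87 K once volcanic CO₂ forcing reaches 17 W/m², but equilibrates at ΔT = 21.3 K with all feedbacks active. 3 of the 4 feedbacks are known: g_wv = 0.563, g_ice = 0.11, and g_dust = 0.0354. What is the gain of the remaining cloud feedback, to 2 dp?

0.06

Amplification A = ΔT/ΔT₀ = 21.3/4.87 = 4.374.
Total gain g = 1 − 1/A = 1 − 1/4.374 = 0.7714.
Known gains sum to 0.563 + 0.11 + 0.0354 = 0.7084.
g_cld = 0.7714 − 0.7084 = 0.06.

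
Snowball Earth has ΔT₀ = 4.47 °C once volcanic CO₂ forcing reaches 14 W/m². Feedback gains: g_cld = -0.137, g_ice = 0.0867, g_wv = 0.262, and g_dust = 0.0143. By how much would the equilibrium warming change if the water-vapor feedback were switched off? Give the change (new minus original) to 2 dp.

Original: g = 0.226, ΔT = 4.47/(1−0.226) = 5.7752 °C.
Without water-vapor: g' = -0.036, ΔT' = 4.47/(1+0.036) = 4.3147 °C.
Change = 4.3147 − 5.7752 = -1.46 °C.

-1.46 °C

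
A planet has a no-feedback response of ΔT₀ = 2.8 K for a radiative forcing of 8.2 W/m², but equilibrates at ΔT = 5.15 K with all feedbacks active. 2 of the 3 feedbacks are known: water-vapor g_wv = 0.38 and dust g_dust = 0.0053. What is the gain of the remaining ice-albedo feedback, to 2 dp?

Amplification A = ΔT/ΔT₀ = 5.15/2.8 = 1.839.
Total gain g = 1 − 1/A = 1 − 1/1.839 = 0.4562.
Known gains sum to 0.38 + 0.0053 = 0.3853.
g_ice = 0.4562 − 0.3853 = 0.07.

0.07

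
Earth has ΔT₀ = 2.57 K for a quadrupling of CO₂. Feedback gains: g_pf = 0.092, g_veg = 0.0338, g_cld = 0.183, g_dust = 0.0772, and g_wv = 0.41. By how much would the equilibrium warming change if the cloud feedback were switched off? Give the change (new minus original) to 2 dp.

Original: g = 0.796, ΔT = 2.57/(1−0.796) = 12.5980 K.
Without cloud: g' = 0.613, ΔT' = 2.57/(1−0.613) = 6.6408 K.
Change = 6.6408 − 12.5980 = -5.96 K.

-5.96 K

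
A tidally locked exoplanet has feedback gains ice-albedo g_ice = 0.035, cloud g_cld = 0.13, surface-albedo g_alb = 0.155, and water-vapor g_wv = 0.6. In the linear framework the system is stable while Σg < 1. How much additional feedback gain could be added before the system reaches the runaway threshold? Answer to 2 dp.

0.08

Current total gain = 0.035 + 0.13 + 0.155 + 0.6 = 0.92.
Margin to runaway = 1 − 0.92 = 0.08.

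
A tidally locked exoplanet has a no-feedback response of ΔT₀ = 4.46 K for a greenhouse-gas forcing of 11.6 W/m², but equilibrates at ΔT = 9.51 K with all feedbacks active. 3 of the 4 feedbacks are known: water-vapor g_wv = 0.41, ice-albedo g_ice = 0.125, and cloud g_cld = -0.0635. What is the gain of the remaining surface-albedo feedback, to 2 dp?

0.06

Amplification A = ΔT/ΔT₀ = 9.51/4.46 = 2.132.
Total gain g = 1 − 1/A = 1 − 1/2.132 = 0.531.
Known gains sum to 0.41 + 0.125 − 0.0635 = 0.4715.
g_alb = 0.531 − 0.4715 = 0.06.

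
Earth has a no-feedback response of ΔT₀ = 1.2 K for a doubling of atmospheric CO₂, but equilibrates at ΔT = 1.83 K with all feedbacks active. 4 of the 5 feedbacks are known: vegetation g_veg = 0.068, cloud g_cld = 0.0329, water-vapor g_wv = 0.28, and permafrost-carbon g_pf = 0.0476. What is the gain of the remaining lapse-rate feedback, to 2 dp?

Amplification A = ΔT/ΔT₀ = 1.83/1.2 = 1.525.
Total gain g = 1 − 1/A = 1 − 1/1.525 = 0.3443.
Known gains sum to 0.068 + 0.0329 + 0.28 + 0.0476 = 0.4285.
g_lr = 0.3443 − 0.4285 = -0.08.

-0.08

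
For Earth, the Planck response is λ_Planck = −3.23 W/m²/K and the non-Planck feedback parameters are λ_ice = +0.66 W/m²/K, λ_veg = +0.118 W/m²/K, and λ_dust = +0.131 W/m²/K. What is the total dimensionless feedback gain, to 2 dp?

Convert to gains: g_ice = 0.66/3.23 = 0.2043; g_veg = 0.118/3.23 = 0.03653; g_dust = 0.131/3.23 = 0.04056.
Total gain g = 0.28139.

0.28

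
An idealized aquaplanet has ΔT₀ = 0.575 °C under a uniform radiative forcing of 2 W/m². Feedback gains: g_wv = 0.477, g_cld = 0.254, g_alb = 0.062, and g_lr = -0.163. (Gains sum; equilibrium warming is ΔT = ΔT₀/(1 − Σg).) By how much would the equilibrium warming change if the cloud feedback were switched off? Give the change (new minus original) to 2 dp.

Original: g = 0.63, ΔT = 0.575/(1−0.63) = 1.5541 °C.
Without cloud: g' = 0.376, ΔT' = 0.575/(1−0.376) = 0.9215 °C.
Change = 0.9215 − 1.5541 = -0.63 °C.

-0.63 °C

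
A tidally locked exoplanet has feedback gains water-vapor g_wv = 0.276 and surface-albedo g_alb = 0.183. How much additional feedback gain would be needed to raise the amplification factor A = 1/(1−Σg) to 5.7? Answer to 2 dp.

0.37

Current total gain = 0.459.
Target gain for A = 5.7: g* = 1 − 1/5.7 = 0.8246.
Additional gain needed = 0.8246 − 0.459 = 0.37.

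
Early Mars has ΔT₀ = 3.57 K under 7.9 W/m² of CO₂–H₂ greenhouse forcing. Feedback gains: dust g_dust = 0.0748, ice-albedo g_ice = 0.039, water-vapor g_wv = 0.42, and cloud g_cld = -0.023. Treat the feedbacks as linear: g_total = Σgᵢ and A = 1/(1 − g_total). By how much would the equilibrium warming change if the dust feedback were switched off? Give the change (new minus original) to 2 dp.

-0.97 K

Original: g = 0.5108, ΔT = 3.57/(1−0.5108) = 7.2976 K.
Without dust: g' = 0.436, ΔT' = 3.57/(1−0.436) = 6.3298 K.
Change = 6.3298 − 7.2976 = -0.97 K.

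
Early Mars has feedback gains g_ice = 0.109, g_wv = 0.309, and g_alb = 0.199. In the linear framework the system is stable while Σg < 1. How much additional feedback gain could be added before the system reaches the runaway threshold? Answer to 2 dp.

Current total gain = 0.109 + 0.309 + 0.199 = 0.617.
Margin to runaway = 1 − 0.617 = 0.38.

0.38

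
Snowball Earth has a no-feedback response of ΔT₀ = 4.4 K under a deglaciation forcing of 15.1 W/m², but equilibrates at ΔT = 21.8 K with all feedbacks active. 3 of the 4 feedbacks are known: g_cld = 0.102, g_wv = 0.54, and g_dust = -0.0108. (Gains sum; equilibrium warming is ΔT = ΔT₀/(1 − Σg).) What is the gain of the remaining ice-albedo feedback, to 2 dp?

0.17

Amplification A = ΔT/ΔT₀ = 21.8/4.4 = 4.955.
Total gain g = 1 − 1/A = 1 − 1/4.955 = 0.7982.
Known gains sum to 0.102 + 0.54 − 0.0108 = 0.6312.
g_ice = 0.7982 − 0.6312 = 0.17.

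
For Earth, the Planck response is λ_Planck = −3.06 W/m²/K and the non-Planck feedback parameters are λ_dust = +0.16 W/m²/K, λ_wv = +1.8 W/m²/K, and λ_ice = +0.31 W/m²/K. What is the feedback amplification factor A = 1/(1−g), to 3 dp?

3.873

Convert to gains: g_dust = 0.16/3.06 = 0.05229; g_wv = 1.8/3.06 = 0.5882; g_ice = 0.31/3.06 = 0.1013.
Total gain g = 0.74179.
A = 1/(1 − 0.74179) = 3.873.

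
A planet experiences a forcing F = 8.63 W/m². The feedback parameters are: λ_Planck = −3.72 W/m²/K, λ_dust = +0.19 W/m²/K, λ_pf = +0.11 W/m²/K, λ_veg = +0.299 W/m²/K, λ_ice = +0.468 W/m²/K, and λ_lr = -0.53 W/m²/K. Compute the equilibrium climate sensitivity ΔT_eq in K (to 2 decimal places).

Net feedback parameter λ = (−3.72) + (+0.19) + (+0.11) + (+0.299) + (+0.468) + (-0.53) = -3.183 W/m²/K.
ΔT = −F/λ = −8.63/(-3.183) = 2.71 K.

2.71 K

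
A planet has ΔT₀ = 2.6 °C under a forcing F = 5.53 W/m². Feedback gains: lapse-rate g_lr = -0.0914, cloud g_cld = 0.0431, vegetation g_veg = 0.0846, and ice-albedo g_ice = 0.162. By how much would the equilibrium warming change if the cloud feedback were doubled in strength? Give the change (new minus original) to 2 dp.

0.18 °C

Original: g = 0.1983, ΔT = 2.6/(1−0.1983) = 3.2431 °C.
With doubled cloud: g' = 0.2414, ΔT' = 2.6/(1−0.2414) = 3.4274 °C.
Change = 3.4274 − 3.2431 = 0.18 °C.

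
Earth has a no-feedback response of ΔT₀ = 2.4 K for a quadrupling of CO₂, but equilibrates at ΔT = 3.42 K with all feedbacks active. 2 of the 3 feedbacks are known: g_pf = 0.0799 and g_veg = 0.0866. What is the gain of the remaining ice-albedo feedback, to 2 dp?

0.13

Amplification A = ΔT/ΔT₀ = 3.42/2.4 = 1.425.
Total gain g = 1 − 1/A = 1 − 1/1.425 = 0.2982.
Known gains sum to 0.0799 + 0.0866 = 0.1665.
g_ice = 0.2982 − 0.1665 = 0.13.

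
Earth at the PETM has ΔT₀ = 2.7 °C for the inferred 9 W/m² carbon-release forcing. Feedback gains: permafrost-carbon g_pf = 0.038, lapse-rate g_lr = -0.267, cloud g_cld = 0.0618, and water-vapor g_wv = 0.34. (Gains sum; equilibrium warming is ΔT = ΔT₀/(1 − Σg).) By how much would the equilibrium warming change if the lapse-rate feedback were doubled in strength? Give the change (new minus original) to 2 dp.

Original: g = 0.1728, ΔT = 2.7/(1−0.1728) = 3.2640 °C.
With doubled lapse-rate: g' = -0.0942, ΔT' = 2.7/(1+0.0942) = 2.4676 °C.
Change = 2.4676 − 3.2640 = -0.80 °C.

-0.80 °C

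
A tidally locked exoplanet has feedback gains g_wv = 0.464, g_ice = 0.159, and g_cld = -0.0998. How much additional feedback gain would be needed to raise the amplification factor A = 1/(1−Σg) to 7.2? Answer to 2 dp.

Current total gain = 0.5232.
Target gain for A = 7.2: g* = 1 − 1/7.2 = 0.8611.
Additional gain needed = 0.8611 − 0.5232 = 0.34.

0.34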